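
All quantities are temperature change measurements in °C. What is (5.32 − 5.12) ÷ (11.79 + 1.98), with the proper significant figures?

5.32 − 5.12 = 0.20, limited to 2 d.p. → 2 s.f.; 11.79 + 1.98 = 13.77, limited to 2 d.p. → 4 s.f.
Carrying full precision, 0.20 ÷ 13.77 = 0.0145243282498…; keep min(2, 4) = 2 s.f.
Rounded to 2 significant figures: 0.015.

0.015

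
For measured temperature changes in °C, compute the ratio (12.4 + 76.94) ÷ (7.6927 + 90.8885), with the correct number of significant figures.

0.906

12.4 + 76.94 = 89.34, limited to 1 d.p. → 3 s.f.; 7.6927 + 90.8885 = 98.5812, limited to 4 d.p. → 6 s.f.
Carrying full precision, 89.34 ÷ 98.5812 = 0.906257988339…; keep min(3, 6) = 3 s.f.
Rounded to 3 significant figures: 0.906.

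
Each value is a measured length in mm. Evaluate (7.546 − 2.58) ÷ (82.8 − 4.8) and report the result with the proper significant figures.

7.546 − 2.58 = 4.966, limited to 2 d.p. → 3 s.f.; 82.8 − 4.8 = 78.0, limited to 1 d.p. → 3 s.f.
Carrying full precision, 4.966 ÷ 78.0 = 0.0636666666667…; keep min(3, 3) = 3 s.f.
Rounded to 3 significant figures: 0.0637.

0.0637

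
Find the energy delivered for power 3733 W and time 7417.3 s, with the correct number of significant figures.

2.769 × 10⁷ J

energy delivered = 3733 W × 7417.3 s = 27688780.9 J.
3733 has 4 significant figures; 7417.3 has 5.
Division/multiplication keeps the fewest: 4 significant figures.
Rounded: 2.769 × 10⁷ J.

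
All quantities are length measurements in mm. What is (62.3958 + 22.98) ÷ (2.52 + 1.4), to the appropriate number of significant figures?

22

62.3958 + 22.98 = 85.3758, limited to 2 d.p. → 4 s.f.; 2.52 + 1.4 = 3.92, limited to 1 d.p. → 2 s.f.
Carrying full precision, 85.3758 ÷ 3.92 = 21.7795408163…; keep min(4, 2) = 2 s.f.
Rounded to 2 significant figures: 22.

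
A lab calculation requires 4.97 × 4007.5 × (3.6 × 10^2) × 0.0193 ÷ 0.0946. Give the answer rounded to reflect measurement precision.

4.97 × 4007.5 × (3.6 × 10^2) × 0.0193 ÷ 0.0946 = 1462845.9482…
Multiplication/division keeps the fewest significant figures: 4.97 → 3 s.f., 4007.5 → 5 s.f., 3.6 × 10^2 → 2 s.f., 0.0193 → 3 s.f., 0.0946 → 3 s.f.; limit is 2.
Rounded to 2 significant figures: 1.5 × 10^6.

1.5 × 10^6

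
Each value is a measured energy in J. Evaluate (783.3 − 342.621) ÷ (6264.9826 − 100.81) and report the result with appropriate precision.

783.3 − 342.621 = 440.679, limited to 1 d.p. → 4 s.f.; 6264.9826 − 100.81 = 6164.1726, limited to 2 d.p. → 6 s.f.
Carrying full precision, 440.679 ÷ 6164.1726 = 0.0714903732579…; keep min(4, 6) = 4 s.f.
Rounded to 4 significant figures: 0.07149.

0.07149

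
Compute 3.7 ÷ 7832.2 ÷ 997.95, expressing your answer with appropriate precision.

3.7 ÷ 7832.2 ÷ 997.95 = 4.73379201398 × 10^-7…
Multiplication/division keeps the fewest significant figures: 3.7 → 2 s.f., 7832.2 → 5 s.f., 997.95 → 5 s.f.; limit is 2.
Rounded to 2 significant figures: 4.7 × 10⁻⁷.

4.7 × 10⁻⁷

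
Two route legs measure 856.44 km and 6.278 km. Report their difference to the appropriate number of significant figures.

8.5016 × 10² km

856.44 km − 6.278 km = 850.162 km.
Addition/subtraction keeps the fewest decimal places: 856.44 → 2 decimal places, 6.278 → 3 decimal places; limit is 2.
Rounded to 2 decimal places: 8.5016 × 10² km.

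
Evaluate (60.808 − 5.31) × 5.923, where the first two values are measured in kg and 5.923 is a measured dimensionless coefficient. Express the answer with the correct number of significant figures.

60.808 kg − 5.31 kg = 55.498 kg; the difference is limited to 2 decimal places (4 s.f.).
Carrying full precision, 55.498 × 5.923 = 328.714654 kg; 5.923 has 4 s.f., so the result keeps min(4, 4) = 4 s.f.
Rounded to 4 significant figures: 328.7 kg.

328.7 kg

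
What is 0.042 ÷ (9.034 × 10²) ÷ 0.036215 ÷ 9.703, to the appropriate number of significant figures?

1.3 × 10⁻⁴

0.042 ÷ (9.034 × 10²) ÷ 0.036215 ÷ 9.703 = 0.000132304520532…
Multiplication/division keeps the fewest significant figures: 0.042 → 2 s.f., 9.034 × 10² → 4 s.f., 0.036215 → 5 s.f., 9.703 → 4 s.f.; limit is 2.
Rounded to 2 significant figures: 1.3 × 10⁻⁴.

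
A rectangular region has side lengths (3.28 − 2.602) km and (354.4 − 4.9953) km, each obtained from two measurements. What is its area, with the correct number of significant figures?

2.4 × 10^2 km²

3.28 − 2.602 = 0.678, limited to 2 d.p. → 2 s.f.; 354.4 − 4.9953 = 349.4047, limited to 1 d.p. → 4 s.f.
Carrying full precision, 0.678 × 349.4047 = 236.8963866; keep min(2, 4) = 2 s.f.
Rounded to 2 significant figures: 2.4 × 10^2 km².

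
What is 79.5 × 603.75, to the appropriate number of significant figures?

4.80 × 10⁴

79.5 × 603.75 = 47998.125
Multiplication/division keeps the fewest significant figures: 79.5 → 3 s.f., 603.75 → 5 s.f.; limit is 3.
Rounded to 3 significant figures: 4.80 × 10⁴.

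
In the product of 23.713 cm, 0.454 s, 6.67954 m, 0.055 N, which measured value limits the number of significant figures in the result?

0.055 N

23.713 cm → 5 s.f.; 0.454 s → 3 s.f.; 6.67954 m → 6 s.f.; 0.055 N → 2 s.f.
The fewest is 2 significant figures, from 0.055 N.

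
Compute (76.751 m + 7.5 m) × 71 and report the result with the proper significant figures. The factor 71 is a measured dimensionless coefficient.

6.0 × 10³ m

76.751 m + 7.5 m = 84.251 m; the sum is limited to 1 decimal place (3 s.f.).
Carrying full precision, 84.251 × 71 = 5981.821 m; 71 has 2 s.f., so the result keeps min(3, 2) = 2 s.f.
Rounded to 2 significant figures: 6.0 × 10³ m.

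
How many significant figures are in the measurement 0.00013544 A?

5

0.00013544: leading zeros are not significant.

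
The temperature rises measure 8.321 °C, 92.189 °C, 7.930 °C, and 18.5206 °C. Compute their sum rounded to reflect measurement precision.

126.961 °C

8.321 °C + 92.189 °C + 7.930 °C + 18.5206 °C = 126.9606 °C.
Addition/subtraction keeps the fewest decimal places: 8.321 → 3 decimal places, 92.189 → 3 decimal places, 7.930 → 3 decimal places, 18.5206 → 4 decimal places; limit is 3.
Rounded to 3 decimal places: 126.961 °C.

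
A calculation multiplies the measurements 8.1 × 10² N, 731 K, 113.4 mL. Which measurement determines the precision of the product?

8.1 × 10² N → 2 s.f.; 731 K → 3 s.f.; 113.4 mL → 4 s.f.
The fewest is 2 significant figures, from 8.1 × 10² N.

8.1 × 10² N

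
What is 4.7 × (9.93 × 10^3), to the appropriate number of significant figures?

4.7 × (9.93 × 10^3) = 46671
Multiplication/division keeps the fewest significant figures: 4.7 → 2 s.f., 9.93 × 10^3 → 3 s.f.; limit is 2.
Rounded to 2 significant figures: 4.7 × 10^4.

4.7 × 10^4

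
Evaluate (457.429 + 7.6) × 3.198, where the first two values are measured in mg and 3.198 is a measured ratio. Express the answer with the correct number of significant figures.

1487 mg

457.429 mg + 7.6 mg = 465.029 mg; the sum is limited to 1 decimal place (4 s.f.).
Carrying full precision, 465.029 × 3.198 = 1487.162742 mg; 3.198 has 4 s.f., so the result keeps min(4, 4) = 4 s.f.
Rounded to 4 significant figures: 1487 mg.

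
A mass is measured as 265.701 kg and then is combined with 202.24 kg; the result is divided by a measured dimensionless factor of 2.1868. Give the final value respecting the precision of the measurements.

213.98 kg

265.701 kg + 202.24 kg = 467.941 kg; the sum is limited to 2 decimal places (5 s.f.).
Carrying full precision, 467.941 ÷ 2.1868 = 213.98436071… kg; 2.1868 has 5 s.f., so the result keeps min(5, 5) = 5 s.f.
Rounded to 5 significant figures: 213.98 kg.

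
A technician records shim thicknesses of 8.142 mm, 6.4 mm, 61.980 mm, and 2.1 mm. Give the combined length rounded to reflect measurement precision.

8.142 mm + 6.4 mm + 61.980 mm + 2.1 mm = 78.622 mm.
Addition/subtraction keeps the fewest decimal places: 8.142 → 3 decimal places, 6.4 → 1 decimal place, 61.980 → 3 decimal places, 2.1 → 1 decimal place; limit is 1.
Rounded to 1 decimal place: 78.6 mm.

78.6 mm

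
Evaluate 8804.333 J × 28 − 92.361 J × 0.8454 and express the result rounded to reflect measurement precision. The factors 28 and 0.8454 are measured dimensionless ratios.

8804.333 × 28 = 246521.324 → 2.5 × 10⁵ J (2 s.f., last digit at the 10^4 place).
92.361 × 0.8454 = 78.0819894 → 78.08 J (4 s.f., last digit at the 10^-2 place).
Difference: 246443.242011… J; keep the coarser place, 10^4.
Result: 2.5 × 10⁵ J.

2.5 × 10⁵ J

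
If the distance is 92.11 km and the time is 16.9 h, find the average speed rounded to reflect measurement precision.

average speed = 92.11 km ÷ 16.9 h = 5.45029585799… km/h.
92.11 has 4 significant figures; 16.9 has 3.
Division/multiplication keeps the fewest: 3 significant figures.
Rounded: 5.45 km/h.

5.45 km/h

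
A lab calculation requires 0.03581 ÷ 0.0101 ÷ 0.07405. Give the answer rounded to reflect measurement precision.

47.9

0.03581 ÷ 0.0101 ÷ 0.07405 = 47.8804126192…
Multiplication/division keeps the fewest significant figures: 0.03581 → 4 s.f., 0.0101 → 3 s.f., 0.07405 → 4 s.f.; limit is 3.
Rounded to 3 significant figures: 47.9.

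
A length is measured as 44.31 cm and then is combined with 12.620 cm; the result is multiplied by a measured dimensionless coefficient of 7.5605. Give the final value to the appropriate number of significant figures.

44.31 cm + 12.620 cm = 56.930 cm; the sum is limited to 2 decimal places (4 s.f.).
Carrying full precision, 56.930 × 7.5605 = 430.419265 cm; 7.5605 has 5 s.f., so the result keeps min(4, 5) = 4 s.f.
Rounded to 4 significant figures: 430.4 cm.

430.4 cm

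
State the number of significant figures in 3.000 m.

4

3.000: trailing zeros after a decimal point are significant.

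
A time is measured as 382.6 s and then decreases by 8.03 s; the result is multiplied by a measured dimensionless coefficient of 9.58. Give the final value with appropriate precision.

382.6 s − 8.03 s = 374.57 s; the difference is limited to 1 decimal place (4 s.f.).
Carrying full precision, 374.57 × 9.58 = 3588.3806 s; 9.58 has 3 s.f., so the result keeps min(4, 3) = 3 s.f.
Rounded to 3 significant figures: 3.59 × 10^3 s.

3.59 × 10^3 s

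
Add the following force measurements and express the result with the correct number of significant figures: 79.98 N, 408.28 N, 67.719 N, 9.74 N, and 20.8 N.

79.98 N + 408.28 N + 67.719 N + 9.74 N + 20.8 N = 586.519 N.
Addition/subtraction keeps the fewest decimal places: 79.98 → 2 decimal places, 408.28 → 2 decimal places, 67.719 → 3 decimal places, 9.74 → 2 decimal places, 20.8 → 1 decimal place; limit is 1.
Rounded to 1 decimal place: 586.5 N.

586.5 N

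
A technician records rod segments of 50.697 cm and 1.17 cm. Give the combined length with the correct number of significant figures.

51.87 cm

50.697 cm + 1.17 cm = 51.867 cm.
Addition/subtraction keeps the fewest decimal places: 50.697 → 3 decimal places, 1.17 → 2 decimal places; limit is 2.
Rounded to 2 decimal places: 51.87 cm.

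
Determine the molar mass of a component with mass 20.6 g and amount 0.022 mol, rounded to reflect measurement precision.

9.4 × 10² g/mol

molar mass = 20.6 g ÷ 0.022 mol = 936.363636364… g/mol.
20.6 has 3 significant figures; 0.022 has 2.
Division/multiplication keeps the fewest: 2 significant figures.
Rounded: 9.4 × 10² g/mol.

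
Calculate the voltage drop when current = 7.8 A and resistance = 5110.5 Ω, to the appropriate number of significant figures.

voltage drop = 7.8 A × 5110.5 Ω = 39861.9 V.
7.8 has 2 significant figures; 5110.5 has 5.
Division/multiplication keeps the fewest: 2 significant figures.
Rounded: 4.0 × 10⁴ V.

4.0 × 10⁴ V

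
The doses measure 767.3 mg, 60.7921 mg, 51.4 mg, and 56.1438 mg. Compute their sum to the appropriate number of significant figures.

767.3 mg + 60.7921 mg + 51.4 mg + 56.1438 mg = 935.6359 mg.
Addition/subtraction keeps the fewest decimal places: 767.3 → 1 decimal place, 60.7921 → 4 decimal places, 51.4 → 1 decimal place, 56.1438 → 4 decimal places; limit is 1.
Rounded to 1 decimal place: 935.6 mg.

935.6 mg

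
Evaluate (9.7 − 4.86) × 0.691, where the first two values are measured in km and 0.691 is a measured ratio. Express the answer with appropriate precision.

3.3 km

9.7 km − 4.86 km = 4.84 km; the difference is limited to 1 decimal place (2 s.f.).
Carrying full precision, 4.84 × 0.691 = 3.34444 km; 0.691 has 3 s.f., so the result keeps min(2, 3) = 2 s.f.
Rounded to 2 significant figures: 3.3 km.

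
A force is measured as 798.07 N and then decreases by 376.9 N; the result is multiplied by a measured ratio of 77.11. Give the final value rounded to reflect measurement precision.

798.07 N − 376.9 N = 421.17 N; the difference is limited to 1 decimal place (4 s.f.).
Carrying full precision, 421.17 × 77.11 = 32476.4187 N; 77.11 has 4 s.f., so the result keeps min(4, 4) = 4 s.f.
Rounded to 4 significant figures: 3.248 × 10⁴ N.

3.248 × 10⁴ N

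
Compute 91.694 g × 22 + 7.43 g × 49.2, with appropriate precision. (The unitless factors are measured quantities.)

2.4 × 10^3 g

91.694 × 22 = 2017.268 → 2.0 × 10^3 g (2 s.f., last digit at the 10^2 place).
7.43 × 49.2 = 365.556 → 366 g (3 s.f., last digit at the 10^0 place).
Sum: 2382.824 g; keep the coarser place, 10^2.
Result: 2.4 × 10^3 g.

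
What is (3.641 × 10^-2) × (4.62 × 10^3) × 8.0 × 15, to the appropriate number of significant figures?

(3.641 × 10^-2) × (4.62 × 10^3) × 8.0 × 15 = 20185.704
Multiplication/division keeps the fewest significant figures: 3.641 × 10^-2 → 4 s.f., 4.62 × 10^3 → 3 s.f., 8.0 → 2 s.f., 15 → 2 s.f.; limit is 2.
Rounded to 2 significant figures: 2.0 × 10^4.

2.0 × 10^4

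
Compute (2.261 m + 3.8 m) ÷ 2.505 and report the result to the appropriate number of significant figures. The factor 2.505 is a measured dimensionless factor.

2.4 m

2.261 m + 3.8 m = 6.061 m; the sum is limited to 1 decimal place (2 s.f.).
Carrying full precision, 6.061 ÷ 2.505 = 2.41956087824… m; 2.505 has 4 s.f., so the result keeps min(2, 4) = 2 s.f.
Rounded to 2 significant figures: 2.4 m.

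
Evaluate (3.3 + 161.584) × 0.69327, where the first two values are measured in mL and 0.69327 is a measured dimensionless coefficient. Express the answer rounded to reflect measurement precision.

3.3 mL + 161.584 mL = 164.884 mL; the sum is limited to 1 decimal place (4 s.f.).
Carrying full precision, 164.884 × 0.69327 = 114.30913068 mL; 0.69327 has 5 s.f., so the result keeps min(4, 5) = 4 s.f.
Rounded to 4 significant figures: 1.143 × 10^2 mL.

1.143 × 10^2 mL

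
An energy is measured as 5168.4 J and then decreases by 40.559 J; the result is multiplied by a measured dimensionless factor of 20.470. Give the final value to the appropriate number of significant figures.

1.0497 × 10^5 J

5168.4 J − 40.559 J = 5127.841 J; the difference is limited to 1 decimal place (5 s.f.).
Carrying full precision, 5127.841 × 20.470 = 104966.90527 J; 20.470 has 5 s.f., so the result keeps min(5, 5) = 5 s.f.
Rounded to 5 significant figures: 1.0497 × 10^5 J.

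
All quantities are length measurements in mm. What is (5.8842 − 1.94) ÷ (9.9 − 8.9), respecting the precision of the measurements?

5.8842 − 1.94 = 3.9442, limited to 2 d.p. → 3 s.f.; 9.9 − 8.9 = 1.0, limited to 1 d.p. → 2 s.f.
Carrying full precision, 3.9442 ÷ 1.0 = 3.9442; keep min(3, 2) = 2 s.f.
Rounded to 2 significant figures: 3.9.

3.9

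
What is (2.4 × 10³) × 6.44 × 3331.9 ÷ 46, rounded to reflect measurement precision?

1.1 × 10⁶

(2.4 × 10³) × 6.44 × 3331.9 ÷ 46 = 1119518.4
Multiplication/division keeps the fewest significant figures: 2.4 × 10³ → 2 s.f., 6.44 → 3 s.f., 3331.9 → 5 s.f., 46 → 2 s.f.; limit is 2.
Rounded to 2 significant figures: 1.1 × 10⁶.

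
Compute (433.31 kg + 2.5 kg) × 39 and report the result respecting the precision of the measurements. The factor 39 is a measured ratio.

1.7 × 10⁴ kg

433.31 kg + 2.5 kg = 435.81 kg; the sum is limited to 1 decimal place (4 s.f.).
Carrying full precision, 435.81 × 39 = 16996.59 kg; 39 has 2 s.f., so the result keeps min(4, 2) = 2 s.f.
Rounded to 2 significant figures: 1.7 × 10⁴ kg.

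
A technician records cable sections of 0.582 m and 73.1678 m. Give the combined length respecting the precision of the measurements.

0.582 m + 73.1678 m = 73.7498 m.
Addition/subtraction keeps the fewest decimal places: 0.582 → 3 decimal places, 73.1678 → 4 decimal places; limit is 3.
Rounded to 3 decimal places: 73.750 m.

73.750 m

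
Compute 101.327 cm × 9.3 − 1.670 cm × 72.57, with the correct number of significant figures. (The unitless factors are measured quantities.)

101.327 × 9.3 = 942.3411 → 9.4 × 10² cm (2 s.f., last digit at the 10^1 place).
1.670 × 72.57 = 121.1919 → 121.2 cm (4 s.f., last digit at the 10^-1 place).
Difference: 821.1492 cm; keep the coarser place, 10^1.
Result: 8.2 × 10² cm.

8.2 × 10² cm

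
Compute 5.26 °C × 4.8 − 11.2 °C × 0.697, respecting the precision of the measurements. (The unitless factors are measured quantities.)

17 °C

5.26 × 4.8 = 25.248 → 25 °C (2 s.f., last digit at the 10^0 place).
11.2 × 0.697 = 7.8064 → 7.81 °C (3 s.f., last digit at the 10^-2 place).
Difference: 17.4416 °C; keep the coarser place, 10^0.
Result: 17 °C.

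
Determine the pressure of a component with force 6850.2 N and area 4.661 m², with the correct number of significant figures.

1470. Pa

pressure = 6850.2 N ÷ 4.661 m² = 1469.68461703… Pa.
6850.2 has 5 significant figures; 4.661 has 4.
Division/multiplication keeps the fewest: 4 significant figures.
Rounded: 1470. Pa.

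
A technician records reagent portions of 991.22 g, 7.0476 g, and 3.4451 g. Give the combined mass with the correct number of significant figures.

1001.71 g

991.22 g + 7.0476 g + 3.4451 g = 1001.7127 g.
Addition/subtraction keeps the fewest decimal places: 991.22 → 2 decimal places, 7.0476 → 4 decimal places, 3.4451 → 4 decimal places; limit is 2.
Rounded to 2 decimal places: 1001.71 g.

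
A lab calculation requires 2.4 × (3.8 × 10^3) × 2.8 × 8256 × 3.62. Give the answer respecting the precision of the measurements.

7.6 × 10^8

2.4 × (3.8 × 10^3) × 2.8 × 8256 × 3.62 = 763187281.92
Multiplication/division keeps the fewest significant figures: 2.4 → 2 s.f., 3.8 × 10^3 → 2 s.f., 2.8 → 2 s.f., 8256 → 4 s.f., 3.62 → 3 s.f.; limit is 2.
Rounded to 2 significant figures: 7.6 × 10^8.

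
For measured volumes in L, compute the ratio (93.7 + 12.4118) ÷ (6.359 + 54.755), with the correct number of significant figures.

1.736

93.7 + 12.4118 = 106.1118, limited to 1 d.p. → 4 s.f.; 6.359 + 54.755 = 61.114, limited to 3 d.p. → 5 s.f.
Carrying full precision, 106.1118 ÷ 61.114 = 1.73629282979…; keep min(4, 5) = 4 s.f.
Rounded to 4 significant figures: 1.736.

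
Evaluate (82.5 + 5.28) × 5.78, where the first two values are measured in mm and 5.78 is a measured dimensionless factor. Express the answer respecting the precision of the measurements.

507 mm

82.5 mm + 5.28 mm = 87.78 mm; the sum is limited to 1 decimal place (3 s.f.).
Carrying full precision, 87.78 × 5.78 = 507.3684 mm; 5.78 has 3 s.f., so the result keeps min(3, 3) = 3 s.f.
Rounded to 3 significant figures: 507 mm.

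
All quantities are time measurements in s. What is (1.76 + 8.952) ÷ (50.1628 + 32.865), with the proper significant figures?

0.1290

1.76 + 8.952 = 10.712, limited to 2 d.p. → 4 s.f.; 50.1628 + 32.865 = 83.0278, limited to 3 d.p. → 5 s.f.
Carrying full precision, 10.712 ÷ 83.0278 = 0.129017028032…; keep min(4, 5) = 4 s.f.
Rounded to 4 significant figures: 0.1290.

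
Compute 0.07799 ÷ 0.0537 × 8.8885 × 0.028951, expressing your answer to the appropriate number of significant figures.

0.374

0.07799 ÷ 0.0537 × 8.8885 × 0.028951 = 0.373728898387…
Multiplication/division keeps the fewest significant figures: 0.07799 → 4 s.f., 0.0537 → 3 s.f., 8.8885 → 5 s.f., 0.028951 → 5 s.f.; limit is 3.
Rounded to 3 significant figures: 0.374.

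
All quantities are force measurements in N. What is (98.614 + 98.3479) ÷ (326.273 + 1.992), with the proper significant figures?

0.600009

98.614 + 98.3479 = 196.9619, limited to 3 d.p. → 6 s.f.; 326.273 + 1.992 = 328.265, limited to 3 d.p. → 6 s.f.
Carrying full precision, 196.9619 ÷ 328.265 = 0.600008834326…; keep min(6, 6) = 6 s.f.
Rounded to 6 significant figures: 0.600009.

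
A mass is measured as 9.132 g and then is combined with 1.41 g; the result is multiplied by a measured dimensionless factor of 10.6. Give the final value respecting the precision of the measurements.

9.132 g + 1.41 g = 10.542 g; the sum is limited to 2 decimal places (4 s.f.).
Carrying full precision, 10.542 × 10.6 = 111.7452 g; 10.6 has 3 s.f., so the result keeps min(4, 3) = 3 s.f.
Rounded to 3 significant figures: 112 g.

112 g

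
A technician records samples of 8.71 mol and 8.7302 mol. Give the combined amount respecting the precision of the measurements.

17.44 mol

8.71 mol + 8.7302 mol = 17.4402 mol.
Addition/subtraction keeps the fewest decimal places: 8.71 → 2 decimal places, 8.7302 → 4 decimal places; limit is 2.
Rounded to 2 decimal places: 17.44 mol.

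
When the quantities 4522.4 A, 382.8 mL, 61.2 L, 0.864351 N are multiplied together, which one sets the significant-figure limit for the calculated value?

61.2 L

4522.4 A → 5 s.f.; 382.8 mL → 4 s.f.; 61.2 L → 3 s.f.; 0.864351 N → 6 s.f.
The fewest is 3 significant figures, from 61.2 L.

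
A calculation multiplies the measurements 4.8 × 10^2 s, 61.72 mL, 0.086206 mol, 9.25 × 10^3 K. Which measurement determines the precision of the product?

4.8 × 10^2 s

4.8 × 10^2 s → 2 s.f.; 61.72 mL → 4 s.f.; 0.086206 mol → 5 s.f.; 9.25 × 10^3 K → 3 s.f.
The fewest is 2 significant figures, from 4.8 × 10^2 s.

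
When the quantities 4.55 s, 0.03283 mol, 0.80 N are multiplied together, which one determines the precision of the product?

0.80 N

4.55 s → 3 s.f.; 0.03283 mol → 4 s.f.; 0.80 N → 2 s.f.
The fewest is 2 significant figures, from 0.80 N.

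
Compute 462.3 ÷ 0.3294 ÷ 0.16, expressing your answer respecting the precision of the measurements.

8.8 × 10³

462.3 ÷ 0.3294 ÷ 0.16 = 8771.63023679…
Multiplication/division keeps the fewest significant figures: 462.3 → 4 s.f., 0.3294 → 4 s.f., 0.16 → 2 s.f.; limit is 2.
Rounded to 2 significant figures: 8.8 × 10³.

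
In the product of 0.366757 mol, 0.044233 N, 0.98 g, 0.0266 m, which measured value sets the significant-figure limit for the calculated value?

0.98 g

0.366757 mol → 6 s.f.; 0.044233 N → 5 s.f.; 0.98 g → 2 s.f.; 0.0266 m → 3 s.f.
The fewest is 2 significant figures, from 0.98 g.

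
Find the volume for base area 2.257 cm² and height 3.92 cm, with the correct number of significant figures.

8.85 cm³

volume = 2.257 cm² × 3.92 cm = 8.84744 cm³.
2.257 has 4 significant figures; 3.92 has 3.
Division/multiplication keeps the fewest: 3 significant figures.
Rounded: 8.85 cm³.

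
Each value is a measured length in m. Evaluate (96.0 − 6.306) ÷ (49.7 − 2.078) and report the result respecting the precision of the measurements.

96.0 − 6.306 = 89.694, limited to 1 d.p. → 3 s.f.; 49.7 − 2.078 = 47.622, limited to 1 d.p. → 3 s.f.
Carrying full precision, 89.694 ÷ 47.622 = 1.88345722565…; keep min(3, 3) = 3 s.f.
Rounded to 3 significant figures: 1.88.

1.88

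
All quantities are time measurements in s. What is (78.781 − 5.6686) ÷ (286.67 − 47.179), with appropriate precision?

78.781 − 5.6686 = 73.1124, limited to 3 d.p. → 5 s.f.; 286.67 − 47.179 = 239.491, limited to 2 d.p. → 5 s.f.
Carrying full precision, 73.1124 ÷ 239.491 = 0.305282453203…; keep min(5, 5) = 5 s.f.
Rounded to 5 significant figures: 0.30528.

0.30528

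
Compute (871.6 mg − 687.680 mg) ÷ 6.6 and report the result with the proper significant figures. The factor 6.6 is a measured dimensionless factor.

871.6 mg − 687.680 mg = 183.920 mg; the difference is limited to 1 decimal place (4 s.f.).
Carrying full precision, 183.920 ÷ 6.6 = 27.8666666667… mg; 6.6 has 2 s.f., so the result keeps min(4, 2) = 2 s.f.
Rounded to 2 significant figures: 28 mg.

28 mg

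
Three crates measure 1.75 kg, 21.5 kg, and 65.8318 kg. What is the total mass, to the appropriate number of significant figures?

1.75 kg + 21.5 kg + 65.8318 kg = 89.0818 kg.
Addition/subtraction keeps the fewest decimal places: 1.75 → 2 decimal places, 21.5 → 1 decimal place, 65.8318 → 4 decimal places; limit is 1.
Rounded to 1 decimal place: 89.1 kg.

89.1 kg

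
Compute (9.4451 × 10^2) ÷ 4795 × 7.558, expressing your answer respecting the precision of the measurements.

1.489

(9.4451 × 10^2) ÷ 4795 × 7.558 = 1.48876049635…
Multiplication/division keeps the fewest significant figures: 9.4451 × 10^2 → 5 s.f., 4795 → 4 s.f., 7.558 → 4 s.f.; limit is 4.
Rounded to 4 significant figures: 1.489.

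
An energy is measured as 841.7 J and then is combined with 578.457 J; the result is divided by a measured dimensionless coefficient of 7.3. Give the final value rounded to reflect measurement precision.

841.7 J + 578.457 J = 1420.157 J; the sum is limited to 1 decimal place (5 s.f.).
Carrying full precision, 1420.157 ÷ 7.3 = 194.542054795… J; 7.3 has 2 s.f., so the result keeps min(5, 2) = 2 s.f.
Rounded to 2 significant figures: 1.9 × 10^2 J.

1.9 × 10^2 J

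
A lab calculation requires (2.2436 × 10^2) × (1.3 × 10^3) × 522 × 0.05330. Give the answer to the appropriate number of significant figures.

(2.2436 × 10^2) × (1.3 × 10^3) × 522 × 0.05330 = 8114962.0968
Multiplication/division keeps the fewest significant figures: 2.2436 × 10^2 → 5 s.f., 1.3 × 10^3 → 2 s.f., 522 → 3 s.f., 0.05330 → 4 s.f.; limit is 2.
Rounded to 2 significant figures: 8.1 × 10^6.

8.1 × 10^6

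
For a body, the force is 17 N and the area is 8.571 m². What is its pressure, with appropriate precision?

2.0 Pa

pressure = 17 N ÷ 8.571 m² = 1.98343250496… Pa.
17 has 2 significant figures; 8.571 has 4.
Division/multiplication keeps the fewest: 2 significant figures.
Rounded: 2.0 Pa.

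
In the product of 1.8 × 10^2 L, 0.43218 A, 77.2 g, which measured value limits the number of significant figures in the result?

1.8 × 10^2 L → 2 s.f.; 0.43218 A → 5 s.f.; 77.2 g → 3 s.f.
The fewest is 2 significant figures, from 1.8 × 10^2 L.

1.8 × 10^2 L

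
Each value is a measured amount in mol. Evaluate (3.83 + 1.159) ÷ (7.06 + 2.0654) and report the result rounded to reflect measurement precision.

3.83 + 1.159 = 4.989, limited to 2 d.p. → 3 s.f.; 7.06 + 2.0654 = 9.1254, limited to 2 d.p. → 3 s.f.
Carrying full precision, 4.989 ÷ 9.1254 = 0.546715760405…; keep min(3, 3) = 3 s.f.
Rounded to 3 significant figures: 0.547.

0.547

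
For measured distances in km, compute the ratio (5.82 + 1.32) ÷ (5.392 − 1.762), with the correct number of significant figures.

5.82 + 1.32 = 7.14, limited to 2 d.p. → 3 s.f.; 5.392 − 1.762 = 3.630, limited to 3 d.p. → 4 s.f.
Carrying full precision, 7.14 ÷ 3.630 = 1.96694214876…; keep min(3, 4) = 3 s.f.
Rounded to 3 significant figures: 1.97.

1.97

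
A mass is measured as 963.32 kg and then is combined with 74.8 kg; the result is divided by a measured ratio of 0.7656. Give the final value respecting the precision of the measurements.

1356 kg

963.32 kg + 74.8 kg = 1038.12 kg; the sum is limited to 1 decimal place (5 s.f.).
Carrying full precision, 1038.12 ÷ 0.7656 = 1355.95611285… kg; 0.7656 has 4 s.f., so the result keeps min(5, 4) = 4 s.f.
Rounded to 4 significant figures: 1356 kg.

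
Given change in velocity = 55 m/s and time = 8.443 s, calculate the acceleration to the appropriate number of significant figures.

6.5 m/s²

acceleration = 55 m/s ÷ 8.443 s = 6.51427217814… m/s².
55 has 2 significant figures; 8.443 has 4.
Division/multiplication keeps the fewest: 2 significant figures.
Rounded: 6.5 m/s².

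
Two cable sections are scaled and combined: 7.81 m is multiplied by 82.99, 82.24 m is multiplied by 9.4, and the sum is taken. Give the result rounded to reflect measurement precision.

7.81 × 82.99 = 648.1519 → 648 m (3 s.f., last digit at the 10^0 place).
82.24 × 9.4 = 773.056 → 7.7 × 10^2 m (2 s.f., last digit at the 10^1 place).
Sum: 1421.2079 m; keep the coarser place, 10^1.
Result: 1.42 × 10^3 m.

1.42 × 10^3 m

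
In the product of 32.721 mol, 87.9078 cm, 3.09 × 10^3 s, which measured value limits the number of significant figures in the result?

32.721 mol → 5 s.f.; 87.9078 cm → 6 s.f.; 3.09 × 10^3 s → 3 s.f.
The fewest is 3 significant figures, from 3.09 × 10^3 s.

3.09 × 10^3 s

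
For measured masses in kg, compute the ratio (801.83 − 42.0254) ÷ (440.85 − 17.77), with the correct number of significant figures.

801.83 − 42.0254 = 759.8046, limited to 2 d.p. → 5 s.f.; 440.85 − 17.77 = 423.08, limited to 2 d.p. → 5 s.f.
Carrying full precision, 759.8046 ÷ 423.08 = 1.79588872081…; keep min(5, 5) = 5 s.f.
Rounded to 5 significant figures: 1.7959.

1.7959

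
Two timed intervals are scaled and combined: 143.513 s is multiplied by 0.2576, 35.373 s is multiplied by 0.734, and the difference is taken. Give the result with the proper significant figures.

11.0 s

143.513 × 0.2576 = 36.9689488 → 36.97 s (4 s.f., last digit at the 10^-2 place).
35.373 × 0.734 = 25.963782 → 26.0 s (3 s.f., last digit at the 10^-1 place).
Difference: 11.0051668 s; keep the coarser place, 10^-1.
Result: 11.0 s.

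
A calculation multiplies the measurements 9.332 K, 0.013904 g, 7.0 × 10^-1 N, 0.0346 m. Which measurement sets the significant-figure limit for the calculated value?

7.0 × 10^-1 N

9.332 K → 4 s.f.; 0.013904 g → 5 s.f.; 7.0 × 10^-1 N → 2 s.f.; 0.0346 m → 3 s.f.
The fewest is 2 significant figures, from 7.0 × 10^-1 N.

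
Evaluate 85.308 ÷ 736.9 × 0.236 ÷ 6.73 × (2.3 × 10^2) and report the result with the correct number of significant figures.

85.308 ÷ 736.9 × 0.236 ÷ 6.73 × (2.3 × 10^2) = 0.933697032486…
Multiplication/division keeps the fewest significant figures: 85.308 → 5 s.f., 736.9 → 4 s.f., 0.236 → 3 s.f., 6.73 → 3 s.f., 2.3 × 10^2 → 2 s.f.; limit is 2.
Rounded to 2 significant figures: 9.3 × 10^-1.

9.3 × 10^-1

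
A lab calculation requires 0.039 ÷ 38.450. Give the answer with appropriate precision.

0.039 ÷ 38.450 = 0.00101430429129…
Multiplication/division keeps the fewest significant figures: 0.039 → 2 s.f., 38.450 → 5 s.f.; limit is 2.
Rounded to 2 significant figures: 0.0010.

0.0010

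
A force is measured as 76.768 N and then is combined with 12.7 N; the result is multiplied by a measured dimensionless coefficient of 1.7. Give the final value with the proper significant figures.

1.5 × 10^2 N

76.768 N + 12.7 N = 89.468 N; the sum is limited to 1 decimal place (3 s.f.).
Carrying full precision, 89.468 × 1.7 = 152.0956 N; 1.7 has 2 s.f., so the result keeps min(3, 2) = 2 s.f.
Rounded to 2 significant figures: 1.5 × 10^2 N.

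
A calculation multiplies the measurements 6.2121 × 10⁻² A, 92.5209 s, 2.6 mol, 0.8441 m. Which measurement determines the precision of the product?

6.2121 × 10⁻² A → 5 s.f.; 92.5209 s → 6 s.f.; 2.6 mol → 2 s.f.; 0.8441 m → 4 s.f.
The fewest is 2 significant figures, from 2.6 mol.

2.6 mol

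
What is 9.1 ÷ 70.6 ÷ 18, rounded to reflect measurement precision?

0.0072

9.1 ÷ 70.6 ÷ 18 = 0.00716084356311…
Multiplication/division keeps the fewest significant figures: 9.1 → 2 s.f., 70.6 → 3 s.f., 18 → 2 s.f.; limit is 2.
Rounded to 2 significant figures: 0.0072.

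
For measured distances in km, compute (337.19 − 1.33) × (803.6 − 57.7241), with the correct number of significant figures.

337.19 − 1.33 = 335.86, limited to 2 d.p. → 5 s.f.; 803.6 − 57.7241 = 745.8759, limited to 1 d.p. → 4 s.f.
Carrying full precision, 335.86 × 745.8759 = 250509.879774; keep min(5, 4) = 4 s.f.
Rounded to 4 significant figures: 2.505 × 10^5 km².

2.505 × 10^5 km²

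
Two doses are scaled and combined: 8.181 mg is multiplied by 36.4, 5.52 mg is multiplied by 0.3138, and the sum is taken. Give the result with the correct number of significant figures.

8.181 × 36.4 = 297.7884 → 298 mg (3 s.f., last digit at the 10^0 place).
5.52 × 0.3138 = 1.732176 → 1.73 mg (3 s.f., last digit at the 10^-2 place).
Sum: 299.520576 mg; keep the coarser place, 10^0.
Result: 300. mg.

300. mg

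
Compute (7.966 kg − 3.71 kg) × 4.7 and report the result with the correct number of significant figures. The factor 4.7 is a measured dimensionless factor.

7.966 kg − 3.71 kg = 4.256 kg; the difference is limited to 2 decimal places (3 s.f.).
Carrying full precision, 4.256 × 4.7 = 20.0032 kg; 4.7 has 2 s.f., so the result keeps min(3, 2) = 2 s.f.
Rounded to 2 significant figures: 2.0 × 10^1 kg.

2.0 × 10^1 kg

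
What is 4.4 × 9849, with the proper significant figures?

4.3 × 10^4

4.4 × 9849 = 43335.6
Multiplication/division keeps the fewest significant figures: 4.4 → 2 s.f., 9849 → 4 s.f.; limit is 2.
Rounded to 2 significant figures: 4.3 × 10^4.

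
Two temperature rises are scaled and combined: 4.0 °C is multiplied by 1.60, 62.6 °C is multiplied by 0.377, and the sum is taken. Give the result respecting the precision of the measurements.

30.0 °C

4.0 × 1.60 = 6.4 → 6.4 °C (2 s.f., last digit at the 10^-1 place).
62.6 × 0.377 = 23.6002 → 23.6 °C (3 s.f., last digit at the 10^-1 place).
Sum: 30.0002 °C; keep the coarser place, 10^-1.
Result: 30.0 °C.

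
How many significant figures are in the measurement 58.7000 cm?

6

58.7000: trailing zeros after a decimal point are significant.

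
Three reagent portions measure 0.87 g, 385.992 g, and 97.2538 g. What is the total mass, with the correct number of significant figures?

484.12 g

0.87 g + 385.992 g + 97.2538 g = 484.1158 g.
Addition/subtraction keeps the fewest decimal places: 0.87 → 2 decimal places, 385.992 → 3 decimal places, 97.2538 → 4 decimal places; limit is 2.
Rounded to 2 decimal places: 484.12 g.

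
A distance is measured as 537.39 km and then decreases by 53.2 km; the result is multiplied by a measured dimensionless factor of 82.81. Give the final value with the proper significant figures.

4.010 × 10⁴ km

537.39 km − 53.2 km = 484.19 km; the difference is limited to 1 decimal place (4 s.f.).
Carrying full precision, 484.19 × 82.81 = 40095.7739 km; 82.81 has 4 s.f., so the result keeps min(4, 4) = 4 s.f.
Rounded to 4 significant figures: 4.010 × 10⁴ km.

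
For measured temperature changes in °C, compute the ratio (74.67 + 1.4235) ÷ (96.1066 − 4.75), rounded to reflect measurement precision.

0.8329

74.67 + 1.4235 = 76.0935, limited to 2 d.p. → 4 s.f.; 96.1066 − 4.75 = 91.3566, limited to 2 d.p. → 4 s.f.
Carrying full precision, 76.0935 ÷ 91.3566 = 0.832928327017…; keep min(4, 4) = 4 s.f.
Rounded to 4 significant figures: 0.8329.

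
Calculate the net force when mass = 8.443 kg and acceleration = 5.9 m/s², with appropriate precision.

net force = 8.443 kg × 5.9 m/s² = 49.8137 N.
8.443 has 4 significant figures; 5.9 has 2.
Division/multiplication keeps the fewest: 2 significant figures.
Rounded: 50. N.

50. N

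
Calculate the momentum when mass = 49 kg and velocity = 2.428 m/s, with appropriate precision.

momentum = 49 kg × 2.428 m/s = 118.972 kg·m/s.
49 has 2 significant figures; 2.428 has 4.
Division/multiplication keeps the fewest: 2 significant figures.
Rounded: 1.2 × 10^2 kg·m/s.

1.2 × 10^2 kg·m/s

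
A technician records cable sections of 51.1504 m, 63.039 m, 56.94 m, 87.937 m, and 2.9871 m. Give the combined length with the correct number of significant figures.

262.05 m

51.1504 m + 63.039 m + 56.94 m + 87.937 m + 2.9871 m = 262.0535 m.
Addition/subtraction keeps the fewest decimal places: 51.1504 → 4 decimal places, 63.039 → 3 decimal places, 56.94 → 2 decimal places, 87.937 → 3 decimal places, 2.9871 → 4 decimal places; limit is 2.
Rounded to 2 decimal places: 262.05 m.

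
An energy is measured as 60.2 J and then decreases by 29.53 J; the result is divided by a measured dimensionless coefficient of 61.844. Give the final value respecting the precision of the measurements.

0.496 J

60.2 J − 29.53 J = 30.67 J; the difference is limited to 1 decimal place (3 s.f.).
Carrying full precision, 30.67 ÷ 61.844 = 0.495925231227… J; 61.844 has 5 s.f., so the result keeps min(3, 5) = 3 s.f.
Rounded to 3 significant figures: 0.496 J.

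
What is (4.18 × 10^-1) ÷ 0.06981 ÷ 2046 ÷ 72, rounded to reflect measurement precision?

(4.18 × 10^-1) ÷ 0.06981 ÷ 2046 ÷ 72 = 0.000040646253177…
Multiplication/division keeps the fewest significant figures: 4.18 × 10^-1 → 3 s.f., 0.06981 → 4 s.f., 2046 → 4 s.f., 72 → 2 s.f.; limit is 2.
Rounded to 2 significant figures: 4.1 × 10^-5.

4.1 × 10^-5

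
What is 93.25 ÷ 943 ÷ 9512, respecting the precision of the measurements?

1.04 × 10^-5

93.25 ÷ 943 ÷ 9512 = 0.0000103959769074…
Multiplication/division keeps the fewest significant figures: 93.25 → 4 s.f., 943 → 3 s.f., 9512 → 4 s.f.; limit is 3.
Rounded to 3 significant figures: 1.04 × 10^-5.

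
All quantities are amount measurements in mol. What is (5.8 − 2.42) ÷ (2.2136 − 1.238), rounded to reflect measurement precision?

3.5

5.8 − 2.42 = 3.38, limited to 1 d.p. → 2 s.f.; 2.2136 − 1.238 = 0.9756, limited to 3 d.p. → 3 s.f.
Carrying full precision, 3.38 ÷ 0.9756 = 3.46453464535…; keep min(2, 3) = 2 s.f.
Rounded to 2 significant figures: 3.5.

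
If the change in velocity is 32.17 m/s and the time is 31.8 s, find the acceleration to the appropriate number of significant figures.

acceleration = 32.17 m/s ÷ 31.8 s = 1.01163522013… m/s².
32.17 has 4 significant figures; 31.8 has 3.
Division/multiplication keeps the fewest: 3 significant figures.
Rounded: 1.01 m/s².

1.01 m/s²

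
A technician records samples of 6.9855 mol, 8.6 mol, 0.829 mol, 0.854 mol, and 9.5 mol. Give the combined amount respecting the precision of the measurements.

6.9855 mol + 8.6 mol + 0.829 mol + 0.854 mol + 9.5 mol = 26.7685 mol.
Addition/subtraction keeps the fewest decimal places: 6.9855 → 4 decimal places, 8.6 → 1 decimal place, 0.829 → 3 decimal places, 0.854 → 3 decimal places, 9.5 → 1 decimal place; limit is 1.
Rounded to 1 decimal place: 26.8 mol.

26.8 mol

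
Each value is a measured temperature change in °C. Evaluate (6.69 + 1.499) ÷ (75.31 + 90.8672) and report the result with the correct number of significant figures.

0.0493

6.69 + 1.499 = 8.189, limited to 2 d.p. → 3 s.f.; 75.31 + 90.8672 = 166.1772, limited to 2 d.p. → 5 s.f.
Carrying full precision, 8.189 ÷ 166.1772 = 0.04927872175…; keep min(3, 5) = 3 s.f.
Rounded to 3 significant figures: 0.0493.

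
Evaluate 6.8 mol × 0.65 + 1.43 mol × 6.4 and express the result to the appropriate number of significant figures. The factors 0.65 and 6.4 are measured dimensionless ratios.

6.8 × 0.65 = 4.42 → 4.4 mol (2 s.f., last digit at the 10^-1 place).
1.43 × 6.4 = 9.152 → 9.2 mol (2 s.f., last digit at the 10^-1 place).
Sum: 13.572 mol; keep the coarser place, 10^-1.
Result: 13.6 mol.

13.6 mol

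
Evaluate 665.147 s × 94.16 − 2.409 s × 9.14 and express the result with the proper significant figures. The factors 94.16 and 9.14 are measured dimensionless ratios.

6.261 × 10^4 s

665.147 × 94.16 = 62630.24152 → 6.263 × 10^4 s (4 s.f., last digit at the 10^1 place).
2.409 × 9.14 = 22.01826 → 22.0 s (3 s.f., last digit at the 10^-1 place).
Difference: 62608.22326 s; keep the coarser place, 10^1.
Result: 6.261 × 10^4 s.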